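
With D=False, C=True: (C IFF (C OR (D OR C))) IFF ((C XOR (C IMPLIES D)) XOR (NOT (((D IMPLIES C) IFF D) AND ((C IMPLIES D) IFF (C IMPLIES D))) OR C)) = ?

False

Substituting D=False, C=True:
D OR C = False OR True = True
C OR (D OR C) = True OR True = True
C IFF (C OR (D OR C)) = True IFF True = True
C IMPLIES D = True IMPLIES False = False
C XOR (C IMPLIES D) = True XOR False = True
D IMPLIES C = False IMPLIES True = True
(D IMPLIES C) IFF D = True IFF False = False
C IMPLIES D = True IMPLIES False = False
C IMPLIES D = True IMPLIES False = False
(C IMPLIES D) IFF (C IMPLIES D) = False IFF False = True
((D IMPLIES C) IFF D) AND ((C IMPLIES D) IFF (C IMPLIES D)) = False AND True = False
NOT (((D IMPLIES C) IFF D) AND ((C IMPLIES D) IFF (C IMPLIES D))) = NOT False = True
NOT (((D IMPLIES C) IFF D) AND ((C IMPLIES D) IFF (C IMPLIES D))) OR C = True OR True = True
(C XOR (C IMPLIES D)) XOR (NOT (((D IMPLIES C) IFF D) AND ((C IMPLIES D) IFF (C IMPLIES D))) OR C) = True XOR True = False
(C IFF (C OR (D OR C))) IFF ((C XOR (C IMPLIES D)) XOR (NOT (((D IMPLIES C) IFF D) AND ((C IMPLIES D) IFF (C IMPLIES D))) OR C)) = True IFF False = False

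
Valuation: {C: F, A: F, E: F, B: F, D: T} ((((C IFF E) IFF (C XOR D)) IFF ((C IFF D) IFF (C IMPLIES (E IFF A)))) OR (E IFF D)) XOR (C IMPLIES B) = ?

Substituting C=F, A=F, E=F, B=F, D=T:
C IFF E = F IFF F = T
C XOR D = F XOR T = T
(C IFF E) IFF (C XOR D) = T IFF T = T
C IFF D = F IFF T = F
E IFF A = F IFF F = T
C IMPLIES (E IFF A) = F IMPLIES T = T
(C IFF D) IFF (C IMPLIES (E IFF A)) = F IFF T = F
((C IFF E) IFF (C XOR D)) IFF ((C IFF D) IFF (C IMPLIES (E IFF A))) = T IFF F = F
E IFF D = F IFF T = F
(((C IFF E) IFF (C XOR D)) IFF ((C IFF D) IFF (C IMPLIES (E IFF A)))) OR (E IFF D) = F OR F = F
C IMPLIES B = F IMPLIES F = T
((((C IFF E) IFF (C XOR D)) IFF ((C IFF D) IFF (C IMPLIES (E IFF A)))) OR (E IFF D)) XOR (C IMPLIES B) = F XOR T = T

T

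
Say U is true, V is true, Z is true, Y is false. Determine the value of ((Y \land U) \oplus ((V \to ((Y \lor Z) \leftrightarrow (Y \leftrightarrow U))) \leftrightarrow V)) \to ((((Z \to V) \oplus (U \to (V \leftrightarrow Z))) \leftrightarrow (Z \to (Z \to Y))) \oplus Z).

Substituting U=\text{True}, V=\text{True}, Z=\text{True}, Y=\text{False}:
Y \land U = \text{False} \land \text{True} = \text{False}
Y \lor Z = \text{False} \lor \text{True} = \text{True}
Y \leftrightarrow U = \text{False} \leftrightarrow \text{True} = \text{False}
(Y \lor Z) \leftrightarrow (Y \leftrightarrow U) = \text{True} \leftrightarrow \text{False} = \text{False}
V \to ((Y \lor Z) \leftrightarrow (Y \leftrightarrow U)) = \text{True} \to \text{False} = \text{False}
(V \to ((Y \lor Z) \leftrightarrow (Y \leftrightarrow U))) \leftrightarrow V = \text{False} \leftrightarrow \text{True} = \text{False}
(Y \land U) \oplus ((V \to ((Y \lor Z) \leftrightarrow (Y \leftrightarrow U))) \leftrightarrow V) = \text{False} \oplus \text{False} = \text{False}
Z \to V = \text{True} \to \text{True} = \text{True}
V \leftrightarrow Z = \text{True} \leftrightarrow \text{True} = \text{True}
U \to (V \leftrightarrow Z) = \text{True} \to \text{True} = \text{True}
(Z \to V) \oplus (U \to (V \leftrightarrow Z)) = \text{True} \oplus \text{True} = \text{False}
Z \to Y = \text{True} \to \text{False} = \text{False}
Z \to (Z \to Y) = \text{True} \to \text{False} = \text{False}
((Z \to V) \oplus (U \to (V \leftrightarrow Z))) \leftrightarrow (Z \to (Z \to Y)) = \text{False} \leftrightarrow \text{False} = \text{True}
(((Z \to V) \oplus (U \to (V \leftrightarrow Z))) \leftrightarrow (Z \to (Z \to Y))) \oplus Z = \text{True} \oplus \text{True} = \text{False}
((Y \land U) \oplus ((V \to ((Y \lor Z) \leftrightarrow (Y \leftrightarrow U))) \leftrightarrow V)) \to ((((Z \to V) \oplus (U \to (V \leftrightarrow Z))) \leftrightarrow (Z \to (Z \to Y))) \oplus Z) = \text{False} \to \text{False} = \text{True}

\text{True}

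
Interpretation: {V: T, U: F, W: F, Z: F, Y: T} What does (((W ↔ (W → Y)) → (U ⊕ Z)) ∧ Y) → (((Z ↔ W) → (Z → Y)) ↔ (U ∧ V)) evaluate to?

F

W → Y = F → T = T
W ↔ (W → Y) = F ↔ T = F
U ⊕ Z = F ⊕ F = F
(W ↔ (W → Y)) → (U ⊕ Z) = F → F = T
((W ↔ (W → Y)) → (U ⊕ Z)) ∧ Y = T ∧ T = T
Z ↔ W = F ↔ F = T
Z → Y = F → T = T
(Z ↔ W) → (Z → Y) = T → T = T
U ∧ V = F ∧ T = F
((Z ↔ W) → (Z → Y)) ↔ (U ∧ V) = T ↔ F = F
(((W ↔ (W → Y)) → (U ⊕ Z)) ∧ Y) → (((Z ↔ W) → (Z → Y)) ↔ (U ∧ V)) = T → F = F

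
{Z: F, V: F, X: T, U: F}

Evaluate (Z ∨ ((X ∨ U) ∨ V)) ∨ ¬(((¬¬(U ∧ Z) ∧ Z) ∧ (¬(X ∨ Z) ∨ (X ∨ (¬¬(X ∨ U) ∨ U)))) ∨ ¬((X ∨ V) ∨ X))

X ∨ U = T ∨ F = T
(X ∨ U) ∨ V = T ∨ F = T
Z ∨ ((X ∨ U) ∨ V) = F ∨ T = T
U ∧ Z = F ∧ F = F
¬(U ∧ Z) = ¬F = T
¬¬(U ∧ Z) = ¬T = F
¬¬(U ∧ Z) ∧ Z = F ∧ F = F
X ∨ Z = T ∨ F = T
¬(X ∨ Z) = ¬T = F
X ∨ U = T ∨ F = T
¬(X ∨ U) = ¬T = F
¬¬(X ∨ U) = ¬F = T
¬¬(X ∨ U) ∨ U = T ∨ F = T
X ∨ (¬¬(X ∨ U) ∨ U) = T ∨ T = T
¬(X ∨ Z) ∨ (X ∨ (¬¬(X ∨ U) ∨ U)) = F ∨ T = T
(¬¬(U ∧ Z) ∧ Z) ∧ (¬(X ∨ Z) ∨ (X ∨ (¬¬(X ∨ U) ∨ U))) = F ∧ T = F
X ∨ V = T ∨ F = T
(X ∨ V) ∨ X = T ∨ T = T
¬((X ∨ V) ∨ X) = ¬T = F
((¬¬(U ∧ Z) ∧ Z) ∧ (¬(X ∨ Z) ∨ (X ∨ (¬¬(X ∨ U) ∨ U)))) ∨ ¬((X ∨ V) ∨ X) = F ∨ F = F
¬(((¬¬(U ∧ Z) ∧ Z) ∧ (¬(X ∨ Z) ∨ (X ∨ (¬¬(X ∨ U) ∨ U)))) ∨ ¬((X ∨ V) ∨ X)) = ¬F = T
(Z ∨ ((X ∨ U) ∨ V)) ∨ ¬(((¬¬(U ∧ Z) ∧ Z) ∧ (¬(X ∨ Z) ∨ (X ∨ (¬¬(X ∨ U) ∨ U)))) ∨ ¬((X ∨ V) ∨ X)) = T ∨ T = T

T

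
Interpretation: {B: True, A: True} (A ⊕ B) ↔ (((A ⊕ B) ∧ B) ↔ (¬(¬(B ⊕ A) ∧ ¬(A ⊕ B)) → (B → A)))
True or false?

A ⊕ B = True ⊕ True = False
A ⊕ B = True ⊕ True = False
(A ⊕ B) ∧ B = False ∧ True = False
B ⊕ A = True ⊕ True = False
¬(B ⊕ A) = ¬False = True
A ⊕ B = True ⊕ True = False
¬(A ⊕ B) = ¬False = True
¬(B ⊕ A) ∧ ¬(A ⊕ B) = True ∧ True = True
¬(¬(B ⊕ A) ∧ ¬(A ⊕ B)) = ¬True = False
B → A = True → True = True
¬(¬(B ⊕ A) ∧ ¬(A ⊕ B)) → (B → A) = False → True = True
((A ⊕ B) ∧ B) ↔ (¬(¬(B ⊕ A) ∧ ¬(A ⊕ B)) → (B → A)) = False ↔ True = False
(A ⊕ B) ↔ (((A ⊕ B) ∧ B) ↔ (¬(¬(B ⊕ A) ∧ ¬(A ⊕ B)) → (B → A))) = False ↔ False = True

True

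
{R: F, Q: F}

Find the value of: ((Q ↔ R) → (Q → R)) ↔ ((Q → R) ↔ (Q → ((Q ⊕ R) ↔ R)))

Substituting R=F, Q=F:
Q ↔ R = F ↔ F = T
Q → R = F → F = T
(Q ↔ R) → (Q → R) = T → T = T
Q → R = F → F = T
Q ⊕ R = F ⊕ F = F
(Q ⊕ R) ↔ R = F ↔ F = T
Q → ((Q ⊕ R) ↔ R) = F → T = T
(Q → R) ↔ (Q → ((Q ⊕ R) ↔ R)) = T ↔ T = T
((Q ↔ R) → (Q → R)) ↔ ((Q → R) ↔ (Q → ((Q ⊕ R) ↔ R))) = T ↔ T = T

T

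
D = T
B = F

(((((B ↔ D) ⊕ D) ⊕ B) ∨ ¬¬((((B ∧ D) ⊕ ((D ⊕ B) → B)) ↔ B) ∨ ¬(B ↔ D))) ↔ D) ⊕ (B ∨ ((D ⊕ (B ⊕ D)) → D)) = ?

F

B ↔ D = F ↔ T = F
(B ↔ D) ⊕ D = F ⊕ T = T
((B ↔ D) ⊕ D) ⊕ B = T ⊕ F = T
B ∧ D = F ∧ T = F
D ⊕ B = T ⊕ F = T
(D ⊕ B) → B = T → F = F
(B ∧ D) ⊕ ((D ⊕ B) → B) = F ⊕ F = F
((B ∧ D) ⊕ ((D ⊕ B) → B)) ↔ B = F ↔ F = T
B ↔ D = F ↔ T = F
¬(B ↔ D) = ¬F = T
(((B ∧ D) ⊕ ((D ⊕ B) → B)) ↔ B) ∨ ¬(B ↔ D) = T ∨ T = T
¬((((B ∧ D) ⊕ ((D ⊕ B) → B)) ↔ B) ∨ ¬(B ↔ D)) = ¬T = F
¬¬((((B ∧ D) ⊕ ((D ⊕ B) → B)) ↔ B) ∨ ¬(B ↔ D)) = ¬F = T
(((B ↔ D) ⊕ D) ⊕ B) ∨ ¬¬((((B ∧ D) ⊕ ((D ⊕ B) → B)) ↔ B) ∨ ¬(B ↔ D)) = T ∨ T = T
((((B ↔ D) ⊕ D) ⊕ B) ∨ ¬¬((((B ∧ D) ⊕ ((D ⊕ B) → B)) ↔ B) ∨ ¬(B ↔ D))) ↔ D = T ↔ T = T
B ⊕ D = F ⊕ T = T
D ⊕ (B ⊕ D) = T ⊕ T = F
(D ⊕ (B ⊕ D)) → D = F → T = T
B ∨ ((D ⊕ (B ⊕ D)) → D) = F ∨ T = T
(((((B ↔ D) ⊕ D) ⊕ B) ∨ ¬¬((((B ∧ D) ⊕ ((D ⊕ B) → B)) ↔ B) ∨ ¬(B ↔ D))) ↔ D) ⊕ (B ∨ ((D ⊕ (B ⊕ D)) → D)) = T ⊕ T = F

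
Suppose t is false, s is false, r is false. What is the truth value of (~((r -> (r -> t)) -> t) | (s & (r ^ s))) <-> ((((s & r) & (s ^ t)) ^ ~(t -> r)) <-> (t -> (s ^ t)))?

r -> t = 0 -> 0 = 1
r -> (r -> t) = 0 -> 1 = 1
(r -> (r -> t)) -> t = 1 -> 0 = 0
~((r -> (r -> t)) -> t) = ~0 = 1
r ^ s = 0 ^ 0 = 0
s & (r ^ s) = 0 & 0 = 0
~((r -> (r -> t)) -> t) | (s & (r ^ s)) = 1 | 0 = 1
s & r = 0 & 0 = 0
s ^ t = 0 ^ 0 = 0
(s & r) & (s ^ t) = 0 & 0 = 0
t -> r = 0 -> 0 = 1
~(t -> r) = ~1 = 0
((s & r) & (s ^ t)) ^ ~(t -> r) = 0 ^ 0 = 0
s ^ t = 0 ^ 0 = 0
t -> (s ^ t) = 0 -> 0 = 1
(((s & r) & (s ^ t)) ^ ~(t -> r)) <-> (t -> (s ^ t)) = 0 <-> 1 = 0
(~((r -> (r -> t)) -> t) | (s & (r ^ s))) <-> ((((s & r) & (s ^ t)) ^ ~(t -> r)) <-> (t -> (s ^ t))) = 1 <-> 0 = 0

0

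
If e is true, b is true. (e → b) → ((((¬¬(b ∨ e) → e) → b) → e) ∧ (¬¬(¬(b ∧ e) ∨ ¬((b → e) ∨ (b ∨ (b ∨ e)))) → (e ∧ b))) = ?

e → b = True → True = True
b ∨ e = True ∨ True = True
¬(b ∨ e) = ¬True = False
¬¬(b ∨ e) = ¬False = True
¬¬(b ∨ e) → e = True → True = True
(¬¬(b ∨ e) → e) → b = True → True = True
((¬¬(b ∨ e) → e) → b) → e = True → True = True
b ∧ e = True ∧ True = True
¬(b ∧ e) = ¬True = False
b → e = True → True = True
b ∨ e = True ∨ True = True
b ∨ (b ∨ e) = True ∨ True = True
(b → e) ∨ (b ∨ (b ∨ e)) = True ∨ True = True
¬((b → e) ∨ (b ∨ (b ∨ e))) = ¬True = False
¬(b ∧ e) ∨ ¬((b → e) ∨ (b ∨ (b ∨ e))) = False ∨ False = False
¬(¬(b ∧ e) ∨ ¬((b → e) ∨ (b ∨ (b ∨ e)))) = ¬False = True
¬¬(¬(b ∧ e) ∨ ¬((b → e) ∨ (b ∨ (b ∨ e)))) = ¬True = False
e ∧ b = True ∧ True = True
¬¬(¬(b ∧ e) ∨ ¬((b → e) ∨ (b ∨ (b ∨ e)))) → (e ∧ b) = False → True = True
(((¬¬(b ∨ e) → e) → b) → e) ∧ (¬¬(¬(b ∧ e) ∨ ¬((b → e) ∨ (b ∨ (b ∨ e)))) → (e ∧ b)) = True ∧ True = True
(e → b) → ((((¬¬(b ∨ e) → e) → b) → e) ∧ (¬¬(¬(b ∧ e) ∨ ¬((b → e) ∨ (b ∨ (b ∨ e)))) → (e ∧ b))) = True → True = True

True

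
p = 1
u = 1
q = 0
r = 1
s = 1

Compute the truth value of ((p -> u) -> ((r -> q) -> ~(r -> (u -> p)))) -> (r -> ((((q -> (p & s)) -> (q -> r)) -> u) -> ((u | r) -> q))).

0

Substituting p=1, u=1, q=0, r=1, s=1:
p -> u = 1 -> 1 = 1
r -> q = 1 -> 0 = 0
u -> p = 1 -> 1 = 1
r -> (u -> p) = 1 -> 1 = 1
~(r -> (u -> p)) = ~1 = 0
(r -> q) -> ~(r -> (u -> p)) = 0 -> 0 = 1
(p -> u) -> ((r -> q) -> ~(r -> (u -> p))) = 1 -> 1 = 1
p & s = 1 & 1 = 1
q -> (p & s) = 0 -> 1 = 1
q -> r = 0 -> 1 = 1
(q -> (p & s)) -> (q -> r) = 1 -> 1 = 1
((q -> (p & s)) -> (q -> r)) -> u = 1 -> 1 = 1
u | r = 1 | 1 = 1
(u | r) -> q = 1 -> 0 = 0
(((q -> (p & s)) -> (q -> r)) -> u) -> ((u | r) -> q) = 1 -> 0 = 0
r -> ((((q -> (p & s)) -> (q -> r)) -> u) -> ((u | r) -> q)) = 1 -> 0 = 0
((p -> u) -> ((r -> q) -> ~(r -> (u -> p)))) -> (r -> ((((q -> (p & s)) -> (q -> r)) -> u) -> ((u | r) -> q))) = 1 -> 0 = 0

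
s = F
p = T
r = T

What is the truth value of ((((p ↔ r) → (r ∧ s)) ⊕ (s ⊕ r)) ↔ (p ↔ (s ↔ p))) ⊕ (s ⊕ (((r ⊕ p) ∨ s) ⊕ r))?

Substituting s=F, p=T, r=T:
p ↔ r = T ↔ T = T
r ∧ s = T ∧ F = F
(p ↔ r) → (r ∧ s) = T → F = F
s ⊕ r = F ⊕ T = T
((p ↔ r) → (r ∧ s)) ⊕ (s ⊕ r) = F ⊕ T = T
s ↔ p = F ↔ T = F
p ↔ (s ↔ p) = T ↔ F = F
(((p ↔ r) → (r ∧ s)) ⊕ (s ⊕ r)) ↔ (p ↔ (s ↔ p)) = T ↔ F = F
r ⊕ p = T ⊕ T = F
(r ⊕ p) ∨ s = F ∨ F = F
((r ⊕ p) ∨ s) ⊕ r = F ⊕ T = T
s ⊕ (((r ⊕ p) ∨ s) ⊕ r) = F ⊕ T = T
((((p ↔ r) → (r ∧ s)) ⊕ (s ⊕ r)) ↔ (p ↔ (s ↔ p))) ⊕ (s ⊕ (((r ⊕ p) ∨ s) ⊕ r)) = F ⊕ T = T

T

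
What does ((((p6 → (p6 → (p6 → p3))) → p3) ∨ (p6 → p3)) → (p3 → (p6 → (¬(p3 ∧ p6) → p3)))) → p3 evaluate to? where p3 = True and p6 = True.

True

Substituting p3=True, p6=True:
p6 → p3 = True → True = True
p6 → (p6 → p3) = True → True = True
p6 → (p6 → (p6 → p3)) = True → True = True
(p6 → (p6 → (p6 → p3))) → p3 = True → True = True
p6 → p3 = True → True = True
((p6 → (p6 → (p6 → p3))) → p3) ∨ (p6 → p3) = True ∨ True = True
p3 ∧ p6 = True ∧ True = True
¬(p3 ∧ p6) = ¬True = False
¬(p3 ∧ p6) → p3 = False → True = True
p6 → (¬(p3 ∧ p6) → p3) = True → True = True
p3 → (p6 → (¬(p3 ∧ p6) → p3)) = True → True = True
(((p6 → (p6 → (p6 → p3))) → p3) ∨ (p6 → p3)) → (p3 → (p6 → (¬(p3 ∧ p6) → p3))) = True → True = True
((((p6 → (p6 → (p6 → p3))) → p3) ∨ (p6 → p3)) → (p3 → (p6 → (¬(p3 ∧ p6) → p3)))) → p3 = True → True = True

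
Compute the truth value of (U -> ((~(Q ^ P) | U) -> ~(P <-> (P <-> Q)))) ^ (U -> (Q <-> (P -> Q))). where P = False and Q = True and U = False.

Q ^ P = True ^ False = True
~(Q ^ P) = ~True = False
~(Q ^ P) | U = False | False = False
P <-> Q = False <-> True = False
P <-> (P <-> Q) = False <-> False = True
~(P <-> (P <-> Q)) = ~True = False
(~(Q ^ P) | U) -> ~(P <-> (P <-> Q)) = False -> False = True
U -> ((~(Q ^ P) | U) -> ~(P <-> (P <-> Q))) = False -> True = True
P -> Q = False -> True = True
Q <-> (P -> Q) = True <-> True = True
U -> (Q <-> (P -> Q)) = False -> True = True
(U -> ((~(Q ^ P) | U) -> ~(P <-> (P <-> Q)))) ^ (U -> (Q <-> (P -> Q))) = True ^ True = False

False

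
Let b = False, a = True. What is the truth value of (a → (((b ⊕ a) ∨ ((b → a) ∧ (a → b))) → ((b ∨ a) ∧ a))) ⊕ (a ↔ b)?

True

b ⊕ a = False ⊕ True = True
b → a = False → True = True
a → b = True → False = False
(b → a) ∧ (a → b) = True ∧ False = False
(b ⊕ a) ∨ ((b → a) ∧ (a → b)) = True ∨ False = True
b ∨ a = False ∨ True = True
(b ∨ a) ∧ a = True ∧ True = True
((b ⊕ a) ∨ ((b → a) ∧ (a → b))) → ((b ∨ a) ∧ a) = True → True = True
a → (((b ⊕ a) ∨ ((b → a) ∧ (a → b))) → ((b ∨ a) ∧ a)) = True → True = True
a ↔ b = True ↔ False = False
(a → (((b ⊕ a) ∨ ((b → a) ∧ (a → b))) → ((b ∨ a) ∧ a))) ⊕ (a ↔ b) = True ⊕ False = True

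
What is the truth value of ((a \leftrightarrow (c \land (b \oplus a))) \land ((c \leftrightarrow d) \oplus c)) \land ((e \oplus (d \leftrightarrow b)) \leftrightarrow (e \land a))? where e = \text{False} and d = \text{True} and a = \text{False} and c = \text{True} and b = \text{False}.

b \oplus a = \text{False} \oplus \text{False} = \text{False}
c \land (b \oplus a) = \text{True} \land \text{False} = \text{False}
a \leftrightarrow (c \land (b \oplus a)) = \text{False} \leftrightarrow \text{False} = \text{True}
c \leftrightarrow d = \text{True} \leftrightarrow \text{True} = \text{True}
(c \leftrightarrow d) \oplus c = \text{True} \oplus \text{True} = \text{False}
(a \leftrightarrow (c \land (b \oplus a))) \land ((c \leftrightarrow d) \oplus c) = \text{True} \land \text{False} = \text{False}
d \leftrightarrow b = \text{True} \leftrightarrow \text{False} = \text{False}
e \oplus (d \leftrightarrow b) = \text{False} \oplus \text{False} = \text{False}
e \land a = \text{False} \land \text{False} = \text{False}
(e \oplus (d \leftrightarrow b)) \leftrightarrow (e \land a) = \text{False} \leftrightarrow \text{False} = \text{True}
((a \leftrightarrow (c \land (b \oplus a))) \land ((c \leftrightarrow d) \oplus c)) \land ((e \oplus (d \leftrightarrow b)) \leftrightarrow (e \land a)) = \text{False} \land \text{True} = \text{False}

\text{False}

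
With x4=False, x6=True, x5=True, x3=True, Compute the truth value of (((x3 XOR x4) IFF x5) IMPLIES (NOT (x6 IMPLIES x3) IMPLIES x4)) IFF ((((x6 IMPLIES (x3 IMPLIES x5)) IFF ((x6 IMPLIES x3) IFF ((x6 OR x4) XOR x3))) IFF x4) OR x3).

x3 XOR x4 = True XOR False = True
(x3 XOR x4) IFF x5 = True IFF True = True
x6 IMPLIES x3 = True IMPLIES True = True
NOT (x6 IMPLIES x3) = NOT True = False
NOT (x6 IMPLIES x3) IMPLIES x4 = False IMPLIES False = True
((x3 XOR x4) IFF x5) IMPLIES (NOT (x6 IMPLIES x3) IMPLIES x4) = True IMPLIES True = True
x3 IMPLIES x5 = True IMPLIES True = True
x6 IMPLIES (x3 IMPLIES x5) = True IMPLIES True = True
x6 IMPLIES x3 = True IMPLIES True = True
x6 OR x4 = True OR False = True
(x6 OR x4) XOR x3 = True XOR True = False
(x6 IMPLIES x3) IFF ((x6 OR x4) XOR x3) = True IFF False = False
(x6 IMPLIES (x3 IMPLIES x5)) IFF ((x6 IMPLIES x3) IFF ((x6 OR x4) XOR x3)) = True IFF False = False
((x6 IMPLIES (x3 IMPLIES x5)) IFF ((x6 IMPLIES x3) IFF ((x6 OR x4) XOR x3))) IFF x4 = False IFF False = True
(((x6 IMPLIES (x3 IMPLIES x5)) IFF ((x6 IMPLIES x3) IFF ((x6 OR x4) XOR x3))) IFF x4) OR x3 = True OR True = True
(((x3 XOR x4) IFF x5) IMPLIES (NOT (x6 IMPLIES x3) IMPLIES x4)) IFF ((((x6 IMPLIES (x3 IMPLIES x5)) IFF ((x6 IMPLIES x3) IFF ((x6 OR x4) XOR x3))) IFF x4) OR x3) = True IFF True = True

True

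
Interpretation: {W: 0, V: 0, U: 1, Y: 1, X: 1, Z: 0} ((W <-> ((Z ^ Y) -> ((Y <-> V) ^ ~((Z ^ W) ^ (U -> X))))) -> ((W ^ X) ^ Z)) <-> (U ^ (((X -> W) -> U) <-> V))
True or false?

Substituting W=0, V=0, U=1, Y=1, X=1, Z=0:
Z ^ Y = 0 ^ 1 = 1
Y <-> V = 1 <-> 0 = 0
Z ^ W = 0 ^ 0 = 0
U -> X = 1 -> 1 = 1
(Z ^ W) ^ (U -> X) = 0 ^ 1 = 1
~((Z ^ W) ^ (U -> X)) = ~1 = 0
(Y <-> V) ^ ~((Z ^ W) ^ (U -> X)) = 0 ^ 0 = 0
(Z ^ Y) -> ((Y <-> V) ^ ~((Z ^ W) ^ (U -> X))) = 1 -> 0 = 0
W <-> ((Z ^ Y) -> ((Y <-> V) ^ ~((Z ^ W) ^ (U -> X)))) = 0 <-> 0 = 1
W ^ X = 0 ^ 1 = 1
(W ^ X) ^ Z = 1 ^ 0 = 1
(W <-> ((Z ^ Y) -> ((Y <-> V) ^ ~((Z ^ W) ^ (U -> X))))) -> ((W ^ X) ^ Z) = 1 -> 1 = 1
X -> W = 1 -> 0 = 0
(X -> W) -> U = 0 -> 1 = 1
((X -> W) -> U) <-> V = 1 <-> 0 = 0
U ^ (((X -> W) -> U) <-> V) = 1 ^ 0 = 1
((W <-> ((Z ^ Y) -> ((Y <-> V) ^ ~((Z ^ W) ^ (U -> X))))) -> ((W ^ X) ^ Z)) <-> (U ^ (((X -> W) -> U) <-> V)) = 1 <-> 1 = 1

1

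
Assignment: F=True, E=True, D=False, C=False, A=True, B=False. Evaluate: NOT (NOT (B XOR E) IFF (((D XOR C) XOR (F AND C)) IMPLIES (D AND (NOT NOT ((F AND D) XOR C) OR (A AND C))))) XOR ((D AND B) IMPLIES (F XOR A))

False

B XOR E = False XOR True = True
NOT (B XOR E) = NOT True = False
D XOR C = False XOR False = False
F AND C = True AND False = False
(D XOR C) XOR (F AND C) = False XOR False = False
F AND D = True AND False = False
(F AND D) XOR C = False XOR False = False
NOT ((F AND D) XOR C) = NOT False = True
NOT NOT ((F AND D) XOR C) = NOT True = False
A AND C = True AND False = False
NOT NOT ((F AND D) XOR C) OR (A AND C) = False OR False = False
D AND (NOT NOT ((F AND D) XOR C) OR (A AND C)) = False AND False = False
((D XOR C) XOR (F AND C)) IMPLIES (D AND (NOT NOT ((F AND D) XOR C) OR (A AND C))) = False IMPLIES False = True
NOT (B XOR E) IFF (((D XOR C) XOR (F AND C)) IMPLIES (D AND (NOT NOT ((F AND D) XOR C) OR (A AND C)))) = False IFF True = False
NOT (NOT (B XOR E) IFF (((D XOR C) XOR (F AND C)) IMPLIES (D AND (NOT NOT ((F AND D) XOR C) OR (A AND C))))) = NOT False = True
D AND B = False AND False = False
F XOR A = True XOR True = False
(D AND B) IMPLIES (F XOR A) = False IMPLIES False = True
NOT (NOT (B XOR E) IFF (((D XOR C) XOR (F AND C)) IMPLIES (D AND (NOT NOT ((F AND D) XOR C) OR (A AND C))))) XOR ((D AND B) IMPLIES (F XOR A)) = True XOR True = False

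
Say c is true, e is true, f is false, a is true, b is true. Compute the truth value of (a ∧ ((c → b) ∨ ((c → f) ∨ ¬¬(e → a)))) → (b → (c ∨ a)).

Substituting c=True, e=True, f=False, a=True, b=True:
c → b = True → True = True
c → f = True → False = False
e → a = True → True = True
¬(e → a) = ¬True = False
¬¬(e → a) = ¬False = True
(c → f) ∨ ¬¬(e → a) = False ∨ True = True
(c → b) ∨ ((c → f) ∨ ¬¬(e → a)) = True ∨ True = True
a ∧ ((c → b) ∨ ((c → f) ∨ ¬¬(e → a))) = True ∧ True = True
c ∨ a = True ∨ True = True
b → (c ∨ a) = True → True = True
(a ∧ ((c → b) ∨ ((c → f) ∨ ¬¬(e → a)))) → (b → (c ∨ a)) = True → True = True

True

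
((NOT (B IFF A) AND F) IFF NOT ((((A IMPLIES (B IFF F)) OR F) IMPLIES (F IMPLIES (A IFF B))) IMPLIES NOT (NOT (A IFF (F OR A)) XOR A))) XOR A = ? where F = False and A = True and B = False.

B IFF A = False IFF True = False
NOT (B IFF A) = NOT False = True
NOT (B IFF A) AND F = True AND False = False
B IFF F = False IFF False = True
A IMPLIES (B IFF F) = True IMPLIES True = True
(A IMPLIES (B IFF F)) OR F = True OR False = True
A IFF B = True IFF False = False
F IMPLIES (A IFF B) = False IMPLIES False = True
((A IMPLIES (B IFF F)) OR F) IMPLIES (F IMPLIES (A IFF B)) = True IMPLIES True = True
F OR A = False OR True = True
A IFF (F OR A) = True IFF True = True
NOT (A IFF (F OR A)) = NOT True = False
NOT (A IFF (F OR A)) XOR A = False XOR True = True
NOT (NOT (A IFF (F OR A)) XOR A) = NOT True = False
(((A IMPLIES (B IFF F)) OR F) IMPLIES (F IMPLIES (A IFF B))) IMPLIES NOT (NOT (A IFF (F OR A)) XOR A) = True IMPLIES False = False
NOT ((((A IMPLIES (B IFF F)) OR F) IMPLIES (F IMPLIES (A IFF B))) IMPLIES NOT (NOT (A IFF (F OR A)) XOR A)) = NOT False = True
(NOT (B IFF A) AND F) IFF NOT ((((A IMPLIES (B IFF F)) OR F) IMPLIES (F IMPLIES (A IFF B))) IMPLIES NOT (NOT (A IFF (F OR A)) XOR A)) = False IFF True = False
((NOT (B IFF A) AND F) IFF NOT ((((A IMPLIES (B IFF F)) OR F) IMPLIES (F IMPLIES (A IFF B))) IMPLIES NOT (NOT (A IFF (F OR A)) XOR A))) XOR A = False XOR True = True

True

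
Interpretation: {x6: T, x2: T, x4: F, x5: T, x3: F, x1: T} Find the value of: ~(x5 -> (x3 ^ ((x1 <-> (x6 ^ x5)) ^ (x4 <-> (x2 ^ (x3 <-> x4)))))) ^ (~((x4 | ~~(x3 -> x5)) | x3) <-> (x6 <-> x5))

F

Substituting x6=T, x2=T, x4=F, x5=T, x3=F, x1=T:
x6 ^ x5 = T ^ T = F
x1 <-> (x6 ^ x5) = T <-> F = F
x3 <-> x4 = F <-> F = T
x2 ^ (x3 <-> x4) = T ^ T = F
x4 <-> (x2 ^ (x3 <-> x4)) = F <-> F = T
(x1 <-> (x6 ^ x5)) ^ (x4 <-> (x2 ^ (x3 <-> x4))) = F ^ T = T
x3 ^ ((x1 <-> (x6 ^ x5)) ^ (x4 <-> (x2 ^ (x3 <-> x4)))) = F ^ T = T
x5 -> (x3 ^ ((x1 <-> (x6 ^ x5)) ^ (x4 <-> (x2 ^ (x3 <-> x4))))) = T -> T = T
~(x5 -> (x3 ^ ((x1 <-> (x6 ^ x5)) ^ (x4 <-> (x2 ^ (x3 <-> x4)))))) = ~T = F
x3 -> x5 = F -> T = T
~(x3 -> x5) = ~T = F
~~(x3 -> x5) = ~F = T
x4 | ~~(x3 -> x5) = F | T = T
(x4 | ~~(x3 -> x5)) | x3 = T | F = T
~((x4 | ~~(x3 -> x5)) | x3) = ~T = F
x6 <-> x5 = T <-> T = T
~((x4 | ~~(x3 -> x5)) | x3) <-> (x6 <-> x5) = F <-> T = F
~(x5 -> (x3 ^ ((x1 <-> (x6 ^ x5)) ^ (x4 <-> (x2 ^ (x3 <-> x4)))))) ^ (~((x4 | ~~(x3 -> x5)) | x3) <-> (x6 <-> x5)) = F ^ F = F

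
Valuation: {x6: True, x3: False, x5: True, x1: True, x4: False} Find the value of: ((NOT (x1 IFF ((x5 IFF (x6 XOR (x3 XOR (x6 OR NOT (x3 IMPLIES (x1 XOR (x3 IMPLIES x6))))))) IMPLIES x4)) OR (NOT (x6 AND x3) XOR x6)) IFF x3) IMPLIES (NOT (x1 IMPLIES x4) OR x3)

True

x3 IMPLIES x6 = False IMPLIES True = True
x1 XOR (x3 IMPLIES x6) = True XOR True = False
x3 IMPLIES (x1 XOR (x3 IMPLIES x6)) = False IMPLIES False = True
NOT (x3 IMPLIES (x1 XOR (x3 IMPLIES x6))) = NOT True = False
x6 OR NOT (x3 IMPLIES (x1 XOR (x3 IMPLIES x6))) = True OR False = True
x3 XOR (x6 OR NOT (x3 IMPLIES (x1 XOR (x3 IMPLIES x6)))) = False XOR True = True
x6 XOR (x3 XOR (x6 OR NOT (x3 IMPLIES (x1 XOR (x3 IMPLIES x6))))) = True XOR True = False
x5 IFF (x6 XOR (x3 XOR (x6 OR NOT (x3 IMPLIES (x1 XOR (x3 IMPLIES x6)))))) = True IFF False = False
(x5 IFF (x6 XOR (x3 XOR (x6 OR NOT (x3 IMPLIES (x1 XOR (x3 IMPLIES x6))))))) IMPLIES x4 = False IMPLIES False = True
x1 IFF ((x5 IFF (x6 XOR (x3 XOR (x6 OR NOT (x3 IMPLIES (x1 XOR (x3 IMPLIES x6))))))) IMPLIES x4) = True IFF True = True
NOT (x1 IFF ((x5 IFF (x6 XOR (x3 XOR (x6 OR NOT (x3 IMPLIES (x1 XOR (x3 IMPLIES x6))))))) IMPLIES x4)) = NOT True = False
x6 AND x3 = True AND False = False
NOT (x6 AND x3) = NOT False = True
NOT (x6 AND x3) XOR x6 = True XOR True = False
NOT (x1 IFF ((x5 IFF (x6 XOR (x3 XOR (x6 OR NOT (x3 IMPLIES (x1 XOR (x3 IMPLIES x6))))))) IMPLIES x4)) OR (NOT (x6 AND x3) XOR x6) = False OR False = False
(NOT (x1 IFF ((x5 IFF (x6 XOR (x3 XOR (x6 OR NOT (x3 IMPLIES (x1 XOR (x3 IMPLIES x6))))))) IMPLIES x4)) OR (NOT (x6 AND x3) XOR x6)) IFF x3 = False IFF False = True
x1 IMPLIES x4 = True IMPLIES False = False
NOT (x1 IMPLIES x4) = NOT False = True
NOT (x1 IMPLIES x4) OR x3 = True OR False = True
((NOT (x1 IFF ((x5 IFF (x6 XOR (x3 XOR (x6 OR NOT (x3 IMPLIES (x1 XOR (x3 IMPLIES x6))))))) IMPLIES x4)) OR (NOT (x6 AND x3) XOR x6)) IFF x3) IMPLIES (NOT (x1 IMPLIES x4) OR x3) = True IMPLIES True = True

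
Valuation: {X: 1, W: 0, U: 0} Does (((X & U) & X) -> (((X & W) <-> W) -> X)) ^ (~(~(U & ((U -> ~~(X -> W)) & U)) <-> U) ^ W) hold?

X & U = 1 & 0 = 0
(X & U) & X = 0 & 1 = 0
X & W = 1 & 0 = 0
(X & W) <-> W = 0 <-> 0 = 1
((X & W) <-> W) -> X = 1 -> 1 = 1
((X & U) & X) -> (((X & W) <-> W) -> X) = 0 -> 1 = 1
X -> W = 1 -> 0 = 0
~(X -> W) = ~0 = 1
~~(X -> W) = ~1 = 0
U -> ~~(X -> W) = 0 -> 0 = 1
(U -> ~~(X -> W)) & U = 1 & 0 = 0
U & ((U -> ~~(X -> W)) & U) = 0 & 0 = 0
~(U & ((U -> ~~(X -> W)) & U)) = ~0 = 1
~(U & ((U -> ~~(X -> W)) & U)) <-> U = 1 <-> 0 = 0
~(~(U & ((U -> ~~(X -> W)) & U)) <-> U) = ~0 = 1
~(~(U & ((U -> ~~(X -> W)) & U)) <-> U) ^ W = 1 ^ 0 = 1
(((X & U) & X) -> (((X & W) <-> W) -> X)) ^ (~(~(U & ((U -> ~~(X -> W)) & U)) <-> U) ^ W) = 1 ^ 1 = 0

0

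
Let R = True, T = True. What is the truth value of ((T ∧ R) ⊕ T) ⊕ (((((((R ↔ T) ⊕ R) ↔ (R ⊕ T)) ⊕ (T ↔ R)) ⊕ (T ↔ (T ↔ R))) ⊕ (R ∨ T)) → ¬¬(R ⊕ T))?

True

Substituting R=True, T=True:
T ∧ R = True ∧ True = True
(T ∧ R) ⊕ T = True ⊕ True = False
R ↔ T = True ↔ True = True
(R ↔ T) ⊕ R = True ⊕ True = False
R ⊕ T = True ⊕ True = False
((R ↔ T) ⊕ R) ↔ (R ⊕ T) = False ↔ False = True
T ↔ R = True ↔ True = True
(((R ↔ T) ⊕ R) ↔ (R ⊕ T)) ⊕ (T ↔ R) = True ⊕ True = False
T ↔ R = True ↔ True = True
T ↔ (T ↔ R) = True ↔ True = True
((((R ↔ T) ⊕ R) ↔ (R ⊕ T)) ⊕ (T ↔ R)) ⊕ (T ↔ (T ↔ R)) = False ⊕ True = True
R ∨ T = True ∨ True = True
(((((R ↔ T) ⊕ R) ↔ (R ⊕ T)) ⊕ (T ↔ R)) ⊕ (T ↔ (T ↔ R))) ⊕ (R ∨ T) = True ⊕ True = False
R ⊕ T = True ⊕ True = False
¬(R ⊕ T) = ¬False = True
¬¬(R ⊕ T) = ¬True = False
((((((R ↔ T) ⊕ R) ↔ (R ⊕ T)) ⊕ (T ↔ R)) ⊕ (T ↔ (T ↔ R))) ⊕ (R ∨ T)) → ¬¬(R ⊕ T) = False → False = True
((T ∧ R) ⊕ T) ⊕ (((((((R ↔ T) ⊕ R) ↔ (R ⊕ T)) ⊕ (T ↔ R)) ⊕ (T ↔ (T ↔ R))) ⊕ (R ∨ T)) → ¬¬(R ⊕ T)) = False ⊕ True = True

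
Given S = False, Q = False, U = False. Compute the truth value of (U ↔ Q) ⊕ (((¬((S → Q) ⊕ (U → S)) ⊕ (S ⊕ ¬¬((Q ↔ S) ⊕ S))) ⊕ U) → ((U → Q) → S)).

U ↔ Q = False ↔ False = True
S → Q = False → False = True
U → S = False → False = True
(S → Q) ⊕ (U → S) = True ⊕ True = False
¬((S → Q) ⊕ (U → S)) = ¬False = True
Q ↔ S = False ↔ False = True
(Q ↔ S) ⊕ S = True ⊕ False = True
¬((Q ↔ S) ⊕ S) = ¬True = False
¬¬((Q ↔ S) ⊕ S) = ¬False = True
S ⊕ ¬¬((Q ↔ S) ⊕ S) = False ⊕ True = True
¬((S → Q) ⊕ (U → S)) ⊕ (S ⊕ ¬¬((Q ↔ S) ⊕ S)) = True ⊕ True = False
(¬((S → Q) ⊕ (U → S)) ⊕ (S ⊕ ¬¬((Q ↔ S) ⊕ S))) ⊕ U = False ⊕ False = False
U → Q = False → False = True
(U → Q) → S = True → False = False
((¬((S → Q) ⊕ (U → S)) ⊕ (S ⊕ ¬¬((Q ↔ S) ⊕ S))) ⊕ U) → ((U → Q) → S) = False → False = True
(U ↔ Q) ⊕ (((¬((S → Q) ⊕ (U → S)) ⊕ (S ⊕ ¬¬((Q ↔ S) ⊕ S))) ⊕ U) → ((U → Q) → S)) = True ⊕ True = False

False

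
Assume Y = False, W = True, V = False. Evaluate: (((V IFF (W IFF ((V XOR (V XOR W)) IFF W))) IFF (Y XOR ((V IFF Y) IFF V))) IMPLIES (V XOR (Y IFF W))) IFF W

False

V XOR W = False XOR True = True
V XOR (V XOR W) = False XOR True = True
(V XOR (V XOR W)) IFF W = True IFF True = True
W IFF ((V XOR (V XOR W)) IFF W) = True IFF True = True
V IFF (W IFF ((V XOR (V XOR W)) IFF W)) = False IFF True = False
V IFF Y = False IFF False = True
(V IFF Y) IFF V = True IFF False = False
Y XOR ((V IFF Y) IFF V) = False XOR False = False
(V IFF (W IFF ((V XOR (V XOR W)) IFF W))) IFF (Y XOR ((V IFF Y) IFF V)) = False IFF False = True
Y IFF W = False IFF True = False
V XOR (Y IFF W) = False XOR False = False
((V IFF (W IFF ((V XOR (V XOR W)) IFF W))) IFF (Y XOR ((V IFF Y) IFF V))) IMPLIES (V XOR (Y IFF W)) = True IMPLIES False = False
(((V IFF (W IFF ((V XOR (V XOR W)) IFF W))) IFF (Y XOR ((V IFF Y) IFF V))) IMPLIES (V XOR (Y IFF W))) IFF W = False IFF True = False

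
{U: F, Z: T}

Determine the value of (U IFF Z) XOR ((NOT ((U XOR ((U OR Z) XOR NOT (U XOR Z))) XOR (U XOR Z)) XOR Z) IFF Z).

F

U IFF Z = F IFF T = F
U OR Z = F OR T = T
U XOR Z = F XOR T = T
NOT (U XOR Z) = NOT T = F
(U OR Z) XOR NOT (U XOR Z) = T XOR F = T
U XOR ((U OR Z) XOR NOT (U XOR Z)) = F XOR T = T
U XOR Z = F XOR T = T
(U XOR ((U OR Z) XOR NOT (U XOR Z))) XOR (U XOR Z) = T XOR T = F
NOT ((U XOR ((U OR Z) XOR NOT (U XOR Z))) XOR (U XOR Z)) = NOT F = T
NOT ((U XOR ((U OR Z) XOR NOT (U XOR Z))) XOR (U XOR Z)) XOR Z = T XOR T = F
(NOT ((U XOR ((U OR Z) XOR NOT (U XOR Z))) XOR (U XOR Z)) XOR Z) IFF Z = F IFF T = F
(U IFF Z) XOR ((NOT ((U XOR ((U OR Z) XOR NOT (U XOR Z))) XOR (U XOR Z)) XOR Z) IFF Z) = F XOR F = F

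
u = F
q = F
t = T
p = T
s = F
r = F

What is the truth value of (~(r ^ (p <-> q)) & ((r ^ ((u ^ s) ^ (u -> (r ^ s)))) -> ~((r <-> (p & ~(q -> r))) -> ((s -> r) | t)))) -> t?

p <-> q = T <-> F = F
r ^ (p <-> q) = F ^ F = F
~(r ^ (p <-> q)) = ~F = T
u ^ s = F ^ F = F
r ^ s = F ^ F = F
u -> (r ^ s) = F -> F = T
(u ^ s) ^ (u -> (r ^ s)) = F ^ T = T
r ^ ((u ^ s) ^ (u -> (r ^ s))) = F ^ T = T
q -> r = F -> F = T
~(q -> r) = ~T = F
p & ~(q -> r) = T & F = F
r <-> (p & ~(q -> r)) = F <-> F = T
s -> r = F -> F = T
(s -> r) | t = T | T = T
(r <-> (p & ~(q -> r))) -> ((s -> r) | t) = T -> T = T
~((r <-> (p & ~(q -> r))) -> ((s -> r) | t)) = ~T = F
(r ^ ((u ^ s) ^ (u -> (r ^ s)))) -> ~((r <-> (p & ~(q -> r))) -> ((s -> r) | t)) = T -> F = F
~(r ^ (p <-> q)) & ((r ^ ((u ^ s) ^ (u -> (r ^ s)))) -> ~((r <-> (p & ~(q -> r))) -> ((s -> r) | t))) = T & F = F
(~(r ^ (p <-> q)) & ((r ^ ((u ^ s) ^ (u -> (r ^ s)))) -> ~((r <-> (p & ~(q -> r))) -> ((s -> r) | t)))) -> t = F -> T = T

T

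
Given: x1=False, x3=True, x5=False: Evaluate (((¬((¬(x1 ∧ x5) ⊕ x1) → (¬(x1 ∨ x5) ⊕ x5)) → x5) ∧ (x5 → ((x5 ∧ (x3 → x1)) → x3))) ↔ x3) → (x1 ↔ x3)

False

x1 ∧ x5 = False ∧ False = False
¬(x1 ∧ x5) = ¬False = True
¬(x1 ∧ x5) ⊕ x1 = True ⊕ False = True
x1 ∨ x5 = False ∨ False = False
¬(x1 ∨ x5) = ¬False = True
¬(x1 ∨ x5) ⊕ x5 = True ⊕ False = True
(¬(x1 ∧ x5) ⊕ x1) → (¬(x1 ∨ x5) ⊕ x5) = True → True = True
¬((¬(x1 ∧ x5) ⊕ x1) → (¬(x1 ∨ x5) ⊕ x5)) = ¬True = False
¬((¬(x1 ∧ x5) ⊕ x1) → (¬(x1 ∨ x5) ⊕ x5)) → x5 = False → False = True
x3 → x1 = True → False = False
x5 ∧ (x3 → x1) = False ∧ False = False
(x5 ∧ (x3 → x1)) → x3 = False → True = True
x5 → ((x5 ∧ (x3 → x1)) → x3) = False → True = True
(¬((¬(x1 ∧ x5) ⊕ x1) → (¬(x1 ∨ x5) ⊕ x5)) → x5) ∧ (x5 → ((x5 ∧ (x3 → x1)) → x3)) = True ∧ True = True
((¬((¬(x1 ∧ x5) ⊕ x1) → (¬(x1 ∨ x5) ⊕ x5)) → x5) ∧ (x5 → ((x5 ∧ (x3 → x1)) → x3))) ↔ x3 = True ↔ True = True
x1 ↔ x3 = False ↔ True = False
(((¬((¬(x1 ∧ x5) ⊕ x1) → (¬(x1 ∨ x5) ⊕ x5)) → x5) ∧ (x5 → ((x5 ∧ (x3 → x1)) → x3))) ↔ x3) → (x1 ↔ x3) = True → False = False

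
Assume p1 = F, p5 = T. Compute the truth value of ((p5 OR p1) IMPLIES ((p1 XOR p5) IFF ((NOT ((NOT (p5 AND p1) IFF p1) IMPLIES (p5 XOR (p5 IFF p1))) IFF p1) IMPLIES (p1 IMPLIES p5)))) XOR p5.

F

p5 OR p1 = T OR F = T
p1 XOR p5 = F XOR T = T
p5 AND p1 = T AND F = F
NOT (p5 AND p1) = NOT F = T
NOT (p5 AND p1) IFF p1 = T IFF F = F
p5 IFF p1 = T IFF F = F
p5 XOR (p5 IFF p1) = T XOR F = T
(NOT (p5 AND p1) IFF p1) IMPLIES (p5 XOR (p5 IFF p1)) = F IMPLIES T = T
NOT ((NOT (p5 AND p1) IFF p1) IMPLIES (p5 XOR (p5 IFF p1))) = NOT T = F
NOT ((NOT (p5 AND p1) IFF p1) IMPLIES (p5 XOR (p5 IFF p1))) IFF p1 = F IFF F = T
p1 IMPLIES p5 = F IMPLIES T = T
(NOT ((NOT (p5 AND p1) IFF p1) IMPLIES (p5 XOR (p5 IFF p1))) IFF p1) IMPLIES (p1 IMPLIES p5) = T IMPLIES T = T
(p1 XOR p5) IFF ((NOT ((NOT (p5 AND p1) IFF p1) IMPLIES (p5 XOR (p5 IFF p1))) IFF p1) IMPLIES (p1 IMPLIES p5)) = T IFF T = T
(p5 OR p1) IMPLIES ((p1 XOR p5) IFF ((NOT ((NOT (p5 AND p1) IFF p1) IMPLIES (p5 XOR (p5 IFF p1))) IFF p1) IMPLIES (p1 IMPLIES p5))) = T IMPLIES T = T
((p5 OR p1) IMPLIES ((p1 XOR p5) IFF ((NOT ((NOT (p5 AND p1) IFF p1) IMPLIES (p5 XOR (p5 IFF p1))) IFF p1) IMPLIES (p1 IMPLIES p5)))) XOR p5 = T XOR T = F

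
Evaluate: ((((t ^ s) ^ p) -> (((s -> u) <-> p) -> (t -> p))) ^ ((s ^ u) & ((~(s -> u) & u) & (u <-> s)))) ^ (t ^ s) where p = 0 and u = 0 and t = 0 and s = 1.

Substituting p=0, u=0, t=0, s=1:
t ^ s = 0 ^ 1 = 1
(t ^ s) ^ p = 1 ^ 0 = 1
s -> u = 1 -> 0 = 0
(s -> u) <-> p = 0 <-> 0 = 1
t -> p = 0 -> 0 = 1
((s -> u) <-> p) -> (t -> p) = 1 -> 1 = 1
((t ^ s) ^ p) -> (((s -> u) <-> p) -> (t -> p)) = 1 -> 1 = 1
s ^ u = 1 ^ 0 = 1
s -> u = 1 -> 0 = 0
~(s -> u) = ~0 = 1
~(s -> u) & u = 1 & 0 = 0
u <-> s = 0 <-> 1 = 0
(~(s -> u) & u) & (u <-> s) = 0 & 0 = 0
(s ^ u) & ((~(s -> u) & u) & (u <-> s)) = 1 & 0 = 0
(((t ^ s) ^ p) -> (((s -> u) <-> p) -> (t -> p))) ^ ((s ^ u) & ((~(s -> u) & u) & (u <-> s))) = 1 ^ 0 = 1
t ^ s = 0 ^ 1 = 1
((((t ^ s) ^ p) -> (((s -> u) <-> p) -> (t -> p))) ^ ((s ^ u) & ((~(s -> u) & u) & (u <-> s)))) ^ (t ^ s) = 1 ^ 1 = 0

0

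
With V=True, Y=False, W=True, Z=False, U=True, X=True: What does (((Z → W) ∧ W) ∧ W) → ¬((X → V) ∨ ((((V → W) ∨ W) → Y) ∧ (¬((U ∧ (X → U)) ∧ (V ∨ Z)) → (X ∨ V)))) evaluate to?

False

Substituting V=True, Y=False, W=True, Z=False, U=True, X=True:
Z → W = False → True = True
(Z → W) ∧ W = True ∧ True = True
((Z → W) ∧ W) ∧ W = True ∧ True = True
X → V = True → True = True
V → W = True → True = True
(V → W) ∨ W = True ∨ True = True
((V → W) ∨ W) → Y = True → False = False
X → U = True → True = True
U ∧ (X → U) = True ∧ True = True
V ∨ Z = True ∨ False = True
(U ∧ (X → U)) ∧ (V ∨ Z) = True ∧ True = True
¬((U ∧ (X → U)) ∧ (V ∨ Z)) = ¬True = False
X ∨ V = True ∨ True = True
¬((U ∧ (X → U)) ∧ (V ∨ Z)) → (X ∨ V) = False → True = True
(((V → W) ∨ W) → Y) ∧ (¬((U ∧ (X → U)) ∧ (V ∨ Z)) → (X ∨ V)) = False ∧ True = False
(X → V) ∨ ((((V → W) ∨ W) → Y) ∧ (¬((U ∧ (X → U)) ∧ (V ∨ Z)) → (X ∨ V))) = True ∨ False = True
¬((X → V) ∨ ((((V → W) ∨ W) → Y) ∧ (¬((U ∧ (X → U)) ∧ (V ∨ Z)) → (X ∨ V)))) = ¬True = False
(((Z → W) ∧ W) ∧ W) → ¬((X → V) ∨ ((((V → W) ∨ W) → Y) ∧ (¬((U ∧ (X → U)) ∧ (V ∨ Z)) → (X ∨ V)))) = True → False = False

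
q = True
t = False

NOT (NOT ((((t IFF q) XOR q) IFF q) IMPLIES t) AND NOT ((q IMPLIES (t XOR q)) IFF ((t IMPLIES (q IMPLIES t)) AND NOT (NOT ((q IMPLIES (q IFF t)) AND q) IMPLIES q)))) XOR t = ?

False

Substituting q=True, t=False:
t IFF q = False IFF True = False
(t IFF q) XOR q = False XOR True = True
((t IFF q) XOR q) IFF q = True IFF True = True
(((t IFF q) XOR q) IFF q) IMPLIES t = True IMPLIES False = False
NOT ((((t IFF q) XOR q) IFF q) IMPLIES t) = NOT False = True
t XOR q = False XOR True = True
q IMPLIES (t XOR q) = True IMPLIES True = True
q IMPLIES t = True IMPLIES False = False
t IMPLIES (q IMPLIES t) = False IMPLIES False = True
q IFF t = True IFF False = False
q IMPLIES (q IFF t) = True IMPLIES False = False
(q IMPLIES (q IFF t)) AND q = False AND True = False
NOT ((q IMPLIES (q IFF t)) AND q) = NOT False = True
NOT ((q IMPLIES (q IFF t)) AND q) IMPLIES q = True IMPLIES True = True
NOT (NOT ((q IMPLIES (q IFF t)) AND q) IMPLIES q) = NOT True = False
(t IMPLIES (q IMPLIES t)) AND NOT (NOT ((q IMPLIES (q IFF t)) AND q) IMPLIES q) = True AND False = False
(q IMPLIES (t XOR q)) IFF ((t IMPLIES (q IMPLIES t)) AND NOT (NOT ((q IMPLIES (q IFF t)) AND q) IMPLIES q)) = True IFF False = False
NOT ((q IMPLIES (t XOR q)) IFF ((t IMPLIES (q IMPLIES t)) AND NOT (NOT ((q IMPLIES (q IFF t)) AND q) IMPLIES q))) = NOT False = True
NOT ((((t IFF q) XOR q) IFF q) IMPLIES t) AND NOT ((q IMPLIES (t XOR q)) IFF ((t IMPLIES (q IMPLIES t)) AND NOT (NOT ((q IMPLIES (q IFF t)) AND q) IMPLIES q))) = True AND True = True
NOT (NOT ((((t IFF q) XOR q) IFF q) IMPLIES t) AND NOT ((q IMPLIES (t XOR q)) IFF ((t IMPLIES (q IMPLIES t)) AND NOT (NOT ((q IMPLIES (q IFF t)) AND q) IMPLIES q)))) = NOT True = False
NOT (NOT ((((t IFF q) XOR q) IFF q) IMPLIES t) AND NOT ((q IMPLIES (t XOR q)) IFF ((t IMPLIES (q IMPLIES t)) AND NOT (NOT ((q IMPLIES (q IFF t)) AND q) IMPLIES q)))) XOR t = False XOR False = False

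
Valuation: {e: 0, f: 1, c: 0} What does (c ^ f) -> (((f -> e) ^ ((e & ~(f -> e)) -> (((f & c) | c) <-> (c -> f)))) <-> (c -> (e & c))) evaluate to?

c ^ f = 0 ^ 1 = 1
f -> e = 1 -> 0 = 0
f -> e = 1 -> 0 = 0
~(f -> e) = ~0 = 1
e & ~(f -> e) = 0 & 1 = 0
f & c = 1 & 0 = 0
(f & c) | c = 0 | 0 = 0
c -> f = 0 -> 1 = 1
((f & c) | c) <-> (c -> f) = 0 <-> 1 = 0
(e & ~(f -> e)) -> (((f & c) | c) <-> (c -> f)) = 0 -> 0 = 1
(f -> e) ^ ((e & ~(f -> e)) -> (((f & c) | c) <-> (c -> f))) = 0 ^ 1 = 1
e & c = 0 & 0 = 0
c -> (e & c) = 0 -> 0 = 1
((f -> e) ^ ((e & ~(f -> e)) -> (((f & c) | c) <-> (c -> f)))) <-> (c -> (e & c)) = 1 <-> 1 = 1
(c ^ f) -> (((f -> e) ^ ((e & ~(f -> e)) -> (((f & c) | c) <-> (c -> f)))) <-> (c -> (e & c))) = 1 -> 1 = 1

1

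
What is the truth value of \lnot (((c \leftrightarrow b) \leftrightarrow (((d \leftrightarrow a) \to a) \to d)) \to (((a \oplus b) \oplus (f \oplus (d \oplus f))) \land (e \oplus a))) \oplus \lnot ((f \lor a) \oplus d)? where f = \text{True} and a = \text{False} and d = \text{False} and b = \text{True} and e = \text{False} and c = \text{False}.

\text{False}

c \leftrightarrow b = \text{False} \leftrightarrow \text{True} = \text{False}
d \leftrightarrow a = \text{False} \leftrightarrow \text{False} = \text{True}
(d \leftrightarrow a) \to a = \text{True} \to \text{False} = \text{False}
((d \leftrightarrow a) \to a) \to d = \text{False} \to \text{False} = \text{True}
(c \leftrightarrow b) \leftrightarrow (((d \leftrightarrow a) \to a) \to d) = \text{False} \leftrightarrow \text{True} = \text{False}
a \oplus b = \text{False} \oplus \text{True} = \text{True}
d \oplus f = \text{False} \oplus \text{True} = \text{True}
f \oplus (d \oplus f) = \text{True} \oplus \text{True} = \text{False}
(a \oplus b) \oplus (f \oplus (d \oplus f)) = \text{True} \oplus \text{False} = \text{True}
e \oplus a = \text{False} \oplus \text{False} = \text{False}
((a \oplus b) \oplus (f \oplus (d \oplus f))) \land (e \oplus a) = \text{True} \land \text{False} = \text{False}
((c \leftrightarrow b) \leftrightarrow (((d \leftrightarrow a) \to a) \to d)) \to (((a \oplus b) \oplus (f \oplus (d \oplus f))) \land (e \oplus a)) = \text{False} \to \text{False} = \text{True}
\lnot (((c \leftrightarrow b) \leftrightarrow (((d \leftrightarrow a) \to a) \to d)) \to (((a \oplus b) \oplus (f \oplus (d \oplus f))) \land (e \oplus a))) = \lnot \text{True} = \text{False}
f \lor a = \text{True} \lor \text{False} = \text{True}
(f \lor a) \oplus d = \text{True} \oplus \text{False} = \text{True}
\lnot ((f \lor a) \oplus d) = \lnot \text{True} = \text{False}
\lnot (((c \leftrightarrow b) \leftrightarrow (((d \leftrightarrow a) \to a) \to d)) \to (((a \oplus b) \oplus (f \oplus (d \oplus f))) \land (e \oplus a))) \oplus \lnot ((f \lor a) \oplus d) = \text{False} \oplus \text{False} = \text{False}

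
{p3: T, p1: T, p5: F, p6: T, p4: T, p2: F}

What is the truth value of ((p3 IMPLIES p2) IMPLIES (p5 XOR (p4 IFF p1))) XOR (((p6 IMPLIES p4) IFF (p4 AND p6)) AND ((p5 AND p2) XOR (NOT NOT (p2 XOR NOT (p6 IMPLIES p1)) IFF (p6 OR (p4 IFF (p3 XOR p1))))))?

Substituting p3=T, p1=T, p5=F, p6=T, p4=T, p2=F:
p3 IMPLIES p2 = T IMPLIES F = F
p4 IFF p1 = T IFF T = T
p5 XOR (p4 IFF p1) = F XOR T = T
(p3 IMPLIES p2) IMPLIES (p5 XOR (p4 IFF p1)) = F IMPLIES T = T
p6 IMPLIES p4 = T IMPLIES T = T
p4 AND p6 = T AND T = T
(p6 IMPLIES p4) IFF (p4 AND p6) = T IFF T = T
p5 AND p2 = F AND F = F
p6 IMPLIES p1 = T IMPLIES T = T
NOT (p6 IMPLIES p1) = NOT T = F
p2 XOR NOT (p6 IMPLIES p1) = F XOR F = F
NOT (p2 XOR NOT (p6 IMPLIES p1)) = NOT F = T
NOT NOT (p2 XOR NOT (p6 IMPLIES p1)) = NOT T = F
p3 XOR p1 = T XOR T = F
p4 IFF (p3 XOR p1) = T IFF F = F
p6 OR (p4 IFF (p3 XOR p1)) = T OR F = T
NOT NOT (p2 XOR NOT (p6 IMPLIES p1)) IFF (p6 OR (p4 IFF (p3 XOR p1))) = F IFF T = F
(p5 AND p2) XOR (NOT NOT (p2 XOR NOT (p6 IMPLIES p1)) IFF (p6 OR (p4 IFF (p3 XOR p1)))) = F XOR F = F
((p6 IMPLIES p4) IFF (p4 AND p6)) AND ((p5 AND p2) XOR (NOT NOT (p2 XOR NOT (p6 IMPLIES p1)) IFF (p6 OR (p4 IFF (p3 XOR p1))))) = T AND F = F
((p3 IMPLIES p2) IMPLIES (p5 XOR (p4 IFF p1))) XOR (((p6 IMPLIES p4) IFF (p4 AND p6)) AND ((p5 AND p2) XOR (NOT NOT (p2 XOR NOT (p6 IMPLIES p1)) IFF (p6 OR (p4 IFF (p3 XOR p1)))))) = T XOR F = T

T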